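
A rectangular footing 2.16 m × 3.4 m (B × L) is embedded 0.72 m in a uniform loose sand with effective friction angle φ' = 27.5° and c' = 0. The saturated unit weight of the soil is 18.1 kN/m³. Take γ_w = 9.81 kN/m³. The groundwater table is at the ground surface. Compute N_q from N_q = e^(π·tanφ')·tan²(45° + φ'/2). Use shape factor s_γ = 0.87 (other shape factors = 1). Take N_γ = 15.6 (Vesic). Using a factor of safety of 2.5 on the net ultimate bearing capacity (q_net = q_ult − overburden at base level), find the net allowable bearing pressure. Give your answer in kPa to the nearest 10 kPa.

N_q = e^(π·tan27.5°)·tan²(58.75°) = 13.94.
Water table at ground surface, so effective unit weight γ' = 18.1 − 9.81 = 8.29 kN/m³ is used throughout; overburden q = 8.29 × 0.72 = 5.9688 kPa; the same γ' applies in the ½γBN_γ term.
Surcharge term q·N_q = 5.9688 × 13.936 = 83.181 kPa; self-weight term 0.5·γ·B·N_γ·s_γ = 0.5 × 8.29 × 2.16 × 15.6 × 0.87 = 121.51 kPa.
q_ult = 83.181 + 121.51 = 204.69 kPa.
q_net = 204.69 − 5.9688 = 198.72 kPa.
q_all(net) = 198.72 / 2.5 = 79.49 kPa.

q_all(net) ≈ 80 kPa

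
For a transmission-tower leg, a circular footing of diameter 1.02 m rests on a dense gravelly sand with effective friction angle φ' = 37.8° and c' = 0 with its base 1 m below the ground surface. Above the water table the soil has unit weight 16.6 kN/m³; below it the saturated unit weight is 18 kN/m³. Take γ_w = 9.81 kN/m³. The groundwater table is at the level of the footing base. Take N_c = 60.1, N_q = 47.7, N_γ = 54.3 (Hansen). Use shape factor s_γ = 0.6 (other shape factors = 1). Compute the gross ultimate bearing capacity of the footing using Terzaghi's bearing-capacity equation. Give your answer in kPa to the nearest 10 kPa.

q_ult ≈ 930 kPa

Effective surcharge at the founding depth q = γ·D_f = 16.6 × 1 = 16.6 kPa.
The water table coincides with the base, so in the self-weight term γ → γ' = 8.19 kN/m³.
q_ult = q·N_q + 0.5·γ·B·N_γ·s_γ
     = 16.6 × 47.7 + 0.5 × 8.19 × 1.02 × 54.3 × 0.6
     = 791.82 + 136.08 = 927.9 kPa.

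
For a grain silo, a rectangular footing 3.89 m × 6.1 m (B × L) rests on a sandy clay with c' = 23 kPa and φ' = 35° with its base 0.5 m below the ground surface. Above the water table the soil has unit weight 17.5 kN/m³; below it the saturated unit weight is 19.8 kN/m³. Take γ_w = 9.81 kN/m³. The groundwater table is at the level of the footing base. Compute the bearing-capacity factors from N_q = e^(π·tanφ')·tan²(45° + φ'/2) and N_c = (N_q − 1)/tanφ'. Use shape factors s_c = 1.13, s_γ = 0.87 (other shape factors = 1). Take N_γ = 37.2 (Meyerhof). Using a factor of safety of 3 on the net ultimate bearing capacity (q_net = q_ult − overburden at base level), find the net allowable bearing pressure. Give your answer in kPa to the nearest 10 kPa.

q_all(net) ≈ 700 kPa

N_q = e^(π·tan35°)·tan²(62.5°) = 33.3; N_c = (N_q − 1)/tanφ' = 46.12.
Overburden at base level: q = 17.5 × 0.5 = 8.75 kPa.
Below the base the soil is submerged, so the ½γBN_γ term uses γ' = 19.8 − 9.81 = 9.99 kN/m³.
Cohesion term c·N_c·s_c = 23 × 46.124 × 1.13 = 1198.8 kPa; surcharge term q·N_q = 8.75 × 33.296 = 291.34 kPa; self-weight term 0.5·γ·B·N_γ·s_γ = 0.5 × 9.99 × 3.89 × 37.2 × 0.87 = 628.85 kPa.
q_ult = 1198.8 + 291.34 + 628.85 = 2118.9 kPa.
q_net = 2118.9 − 8.75 = 2110.2 kPa.
q_all(net) = 2110.2 / 3 = 703.4 kPa.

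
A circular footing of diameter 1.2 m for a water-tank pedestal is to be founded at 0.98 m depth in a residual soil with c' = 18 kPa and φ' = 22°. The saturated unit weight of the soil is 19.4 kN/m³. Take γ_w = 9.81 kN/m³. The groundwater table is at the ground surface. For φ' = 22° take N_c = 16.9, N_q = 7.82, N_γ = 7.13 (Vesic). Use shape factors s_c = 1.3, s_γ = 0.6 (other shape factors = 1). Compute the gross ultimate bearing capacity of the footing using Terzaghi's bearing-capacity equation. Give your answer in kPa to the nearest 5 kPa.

q_ult ≈ 495 kPa

With the water table at the surface the whole profile is submerged: γ' = 19.4 − 9.81 = 9.59 kN/m³, so q = γ'·D_f = 9.3982 kPa; the same γ' applies in the ½γBN_γ term.
q_ult = c·N_c·s_c + q·N_q + 0.5·γ·B·N_γ·s_γ
     = 18 × 16.9 × 1.3 + 9.3982 × 7.82 + 0.5 × 9.59 × 1.2 × 7.13 × 0.6
     = 395.46 + 73.494 + 24.616 = 493.57 kPa.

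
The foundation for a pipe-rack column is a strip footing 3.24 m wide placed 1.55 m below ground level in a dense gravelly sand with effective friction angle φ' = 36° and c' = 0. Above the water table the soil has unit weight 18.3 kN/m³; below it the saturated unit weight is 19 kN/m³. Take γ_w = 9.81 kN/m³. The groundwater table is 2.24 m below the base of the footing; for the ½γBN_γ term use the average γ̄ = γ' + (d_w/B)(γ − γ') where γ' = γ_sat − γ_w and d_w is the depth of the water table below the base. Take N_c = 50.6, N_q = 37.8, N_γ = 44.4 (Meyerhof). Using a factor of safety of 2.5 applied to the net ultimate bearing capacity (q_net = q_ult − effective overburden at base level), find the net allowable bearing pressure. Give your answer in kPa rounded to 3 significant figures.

q_all(net) ≈ 863 kPa

q = γ·D_f = 18.3 × 1.55 = 28.365 kPa.
γ' = 9.19 kN/m³; averaging over the depth B below the base, γ̄ = γ' + (d_w/B)(γ − γ') = 15.488 kN/m³.
q·N_q = 28.365 × 37.8 = 1072.2 kPa
0.5·γ·B·N_γ = 0.5 × 15.488 × 3.24 × 44.4 = 1114 kPa
q_ult = 1072.2 + 1114 = 2186.2 kPa.
Net ultimate: q_net = 2186.2 − 28.365 = 2157.9 kPa.
q_all(net) = 2157.9 / 2.5 = 863.15 kPa.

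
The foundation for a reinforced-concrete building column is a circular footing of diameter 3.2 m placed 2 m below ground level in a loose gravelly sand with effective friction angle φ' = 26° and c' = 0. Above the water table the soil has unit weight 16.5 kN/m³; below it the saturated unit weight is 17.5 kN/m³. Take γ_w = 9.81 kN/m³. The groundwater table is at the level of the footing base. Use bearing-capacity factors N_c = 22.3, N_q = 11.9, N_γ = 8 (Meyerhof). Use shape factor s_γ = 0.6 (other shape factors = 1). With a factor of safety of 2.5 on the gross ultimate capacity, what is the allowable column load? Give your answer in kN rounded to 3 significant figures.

P_all ≈ 1450 kN

q = γ·D_f = 16.5 × 2 = 33 kPa.
For the ½γBN_γ term take γ' = 17.5 − 9.81 = 7.69 kN/m³ (soil below base is submerged).
q·N_q = 33 × 11.9 = 392.7 kPa
0.5·γ·B·N_γ·s_γ = 0.5 × 7.69 × 3.2 × 8 × 0.6 = 59.059 kPa
q_ult = 392.7 + 59.059 = 451.76 kPa.
Gross allowable pressure q_all = 451.76 / 2.5 = 180.7 kPa.
Footing area = 8.0425 m², so allowable column load = 180.7 × 8.0425 = 1453.3 kN.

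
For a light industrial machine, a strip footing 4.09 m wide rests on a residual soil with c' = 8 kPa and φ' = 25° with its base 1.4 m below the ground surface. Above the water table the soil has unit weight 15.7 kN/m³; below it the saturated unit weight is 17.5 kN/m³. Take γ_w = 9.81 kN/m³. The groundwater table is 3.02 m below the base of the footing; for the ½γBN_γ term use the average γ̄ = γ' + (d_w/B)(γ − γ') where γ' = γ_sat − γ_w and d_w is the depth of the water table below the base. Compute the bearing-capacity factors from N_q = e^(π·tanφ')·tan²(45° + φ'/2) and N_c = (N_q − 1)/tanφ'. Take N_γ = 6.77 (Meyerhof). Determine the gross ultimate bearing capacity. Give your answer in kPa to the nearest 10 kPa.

q_ult ≈ 590 kPa

tan25° = 0.4663, so N_q = e^(π×0.4663)·tan²(57.5°) = 4.327 × 2.464 = 10.66.
N_c = (10.66 − 1)/tan25° = 20.72.
q = γ·D_f = 15.7 × 1.4 = 21.98 kPa.
γ' = 7.69 kN/m³; averaging over the depth B below the base, γ̄ = γ' + (d_w/B)(γ − γ') = 13.604 kN/m³.
c·N_c = 8 × 20.721 = 165.76 kPa
q·N_q = 21.98 × 10.662 = 234.35 kPa
0.5·γ·B·N_γ = 0.5 × 13.604 × 4.09 × 6.77 = 188.35 kPa
q_ult = 165.76 + 234.35 + 188.35 = 588.47 kPa.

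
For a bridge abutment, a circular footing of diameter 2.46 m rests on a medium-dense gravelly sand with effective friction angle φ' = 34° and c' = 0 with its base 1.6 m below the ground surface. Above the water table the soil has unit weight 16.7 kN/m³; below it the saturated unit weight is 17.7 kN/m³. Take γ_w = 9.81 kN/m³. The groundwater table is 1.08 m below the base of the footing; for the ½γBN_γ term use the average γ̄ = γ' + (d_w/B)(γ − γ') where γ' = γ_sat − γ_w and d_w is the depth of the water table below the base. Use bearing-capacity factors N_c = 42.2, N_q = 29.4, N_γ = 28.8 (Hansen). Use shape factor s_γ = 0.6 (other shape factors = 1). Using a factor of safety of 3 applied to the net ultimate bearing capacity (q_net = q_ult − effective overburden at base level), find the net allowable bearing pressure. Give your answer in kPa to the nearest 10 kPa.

Overburden at base level: q = 16.7 × 1.6 = 26.72 kPa.
The water table is 1.08 m below the base (< B = 2.46 m), so the ½γBN_γ term uses γ̄ = γ' + (d_w/B)(γ − γ') = 7.89 + (1.08/2.46)(16.7 − 7.89) = 11.758 kN/m³.
Surcharge term q·N_q = 26.72 × 29.4 = 785.57 kPa; self-weight term 0.5·γ·B·N_γ·s_γ = 0.5 × 11.758 × 2.46 × 28.8 × 0.6 = 249.91 kPa.
q_ult = 785.57 + 249.91 = 1035.5 kPa.
Net ultimate: q_net = 1035.5 − 26.72 = 1008.8 kPa.
q_all(net) = 1008.8 / 3 = 336.25 kPa.

q_all(net) ≈ 340 kPa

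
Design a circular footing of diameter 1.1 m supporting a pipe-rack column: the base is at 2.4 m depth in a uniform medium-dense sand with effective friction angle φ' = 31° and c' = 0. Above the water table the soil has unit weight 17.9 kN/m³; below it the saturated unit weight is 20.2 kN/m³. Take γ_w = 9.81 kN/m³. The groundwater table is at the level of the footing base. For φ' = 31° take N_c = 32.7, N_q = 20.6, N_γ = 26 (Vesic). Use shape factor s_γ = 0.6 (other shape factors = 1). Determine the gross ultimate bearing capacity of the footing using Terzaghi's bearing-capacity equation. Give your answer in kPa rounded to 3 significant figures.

q_ult ≈ 974 kPa

q = γ·D_f = 17.9 × 2.4 = 42.96 kPa.
For the ½γBN_γ term take γ' = 20.2 − 9.81 = 10.39 kN/m³ (soil below base is submerged).
q·N_q = 42.96 × 20.6 = 884.98 kPa
0.5·γ·B·N_γ·s_γ = 0.5 × 10.39 × 1.1 × 26 × 0.6 = 89.146 kPa
q_ult = 884.98 + 89.146 = 974.12 kPa.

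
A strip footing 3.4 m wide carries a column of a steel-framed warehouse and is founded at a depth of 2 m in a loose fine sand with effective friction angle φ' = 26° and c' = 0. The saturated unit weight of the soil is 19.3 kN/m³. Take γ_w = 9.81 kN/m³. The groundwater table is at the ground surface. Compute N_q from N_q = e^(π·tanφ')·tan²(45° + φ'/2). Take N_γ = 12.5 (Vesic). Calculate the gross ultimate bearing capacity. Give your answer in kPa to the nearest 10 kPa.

tan26° = 0.4877, so N_q = e^(π×0.4877)·tan²(58°) = 4.629 × 2.561 = 11.85.
Water table at ground surface, so effective unit weight γ' = 19.3 − 9.81 = 9.49 kN/m³ is used throughout; overburden q = 9.49 × 2 = 18.98 kPa; the same γ' applies in the ½γBN_γ term.
Surcharge term q·N_q = 18.98 × 11.854 = 224.99 kPa; self-weight term 0.5·γ·B·N_γ = 0.5 × 9.49 × 3.4 × 12.5 = 201.66 kPa.
q_ult = 224.99 + 201.66 = 426.66 kPa.

q_ult ≈ 430 kPa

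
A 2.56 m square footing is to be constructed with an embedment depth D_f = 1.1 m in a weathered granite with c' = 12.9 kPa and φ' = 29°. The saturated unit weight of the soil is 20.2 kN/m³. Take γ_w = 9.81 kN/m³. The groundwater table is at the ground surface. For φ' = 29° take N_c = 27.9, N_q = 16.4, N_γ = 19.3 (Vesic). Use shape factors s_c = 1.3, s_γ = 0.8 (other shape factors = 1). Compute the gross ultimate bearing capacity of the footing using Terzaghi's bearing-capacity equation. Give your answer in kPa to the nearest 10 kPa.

With the water table at the surface the whole profile is submerged: γ' = 20.2 − 9.81 = 10.39 kN/m³, so q = γ'·D_f = 11.429 kPa; the same γ' applies in the ½γBN_γ term.
q_ult = c·N_c·s_c + q·N_q + 0.5·γ·B·N_γ·s_γ
     = 12.9 × 27.9 × 1.3 + 11.429 × 16.4 + 0.5 × 10.39 × 2.56 × 19.3 × 0.8
     = 467.88 + 187.44 + 205.34 = 860.66 kPa.

q_ult ≈ 860 kPa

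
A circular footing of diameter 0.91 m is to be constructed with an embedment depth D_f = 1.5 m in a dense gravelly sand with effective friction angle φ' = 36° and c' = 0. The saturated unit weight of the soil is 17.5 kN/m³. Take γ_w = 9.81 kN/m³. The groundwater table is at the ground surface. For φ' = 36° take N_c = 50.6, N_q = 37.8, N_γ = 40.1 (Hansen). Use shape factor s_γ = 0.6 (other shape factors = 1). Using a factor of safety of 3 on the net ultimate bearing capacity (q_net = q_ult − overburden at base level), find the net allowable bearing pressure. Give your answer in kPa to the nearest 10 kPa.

Water table at ground surface, so effective unit weight γ' = 17.5 − 9.81 = 7.69 kN/m³ is used throughout; overburden q = 7.69 × 1.5 = 11.535 kPa; the same γ' applies in the ½γBN_γ term.
Surcharge term q·N_q = 11.535 × 37.8 = 436.02 kPa; self-weight term 0.5·γ·B·N_γ·s_γ = 0.5 × 7.69 × 0.91 × 40.1 × 0.6 = 84.185 kPa.
q_ult = 436.02 + 84.185 = 520.21 kPa.
q_net = 520.21 − 11.535 = 508.67 kPa.
q_all(net) = 508.67 / 3 = 169.56 kPa.

q_all(net) ≈ 170 kPa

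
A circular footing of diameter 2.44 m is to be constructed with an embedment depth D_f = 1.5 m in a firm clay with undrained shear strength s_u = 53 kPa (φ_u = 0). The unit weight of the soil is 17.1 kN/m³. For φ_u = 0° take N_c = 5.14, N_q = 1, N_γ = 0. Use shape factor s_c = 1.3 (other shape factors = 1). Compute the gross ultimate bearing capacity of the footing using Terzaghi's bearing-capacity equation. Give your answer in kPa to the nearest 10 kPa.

q_ult ≈ 380 kPa

q = γ·D_f = 17.1 × 1.5 = 25.65 kPa.
c·N_c·s_c = 53 × 5.14 × 1.3 = 354.15 kPa
q·N_q = 25.65 × 1 = 25.65 kPa
q_ult = 354.15 + 25.65 = 379.8 kPa.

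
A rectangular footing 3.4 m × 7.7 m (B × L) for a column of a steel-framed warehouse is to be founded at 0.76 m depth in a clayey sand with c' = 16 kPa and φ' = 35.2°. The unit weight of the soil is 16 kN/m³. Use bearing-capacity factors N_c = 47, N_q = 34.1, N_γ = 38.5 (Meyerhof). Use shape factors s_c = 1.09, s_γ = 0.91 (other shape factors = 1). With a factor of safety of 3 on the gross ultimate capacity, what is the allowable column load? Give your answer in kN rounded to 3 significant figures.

P_all ≈ 19100 kN

Overburden at base level: q = 16 × 0.76 = 12.16 kPa.
Cohesion term c·N_c·s_c = 16 × 47 × 1.09 = 819.68 kPa; surcharge term q·N_q = 12.16 × 34.1 = 414.66 kPa; self-weight term 0.5·γ·B·N_γ·s_γ = 0.5 × 16 × 3.4 × 38.5 × 0.91 = 952.95 kPa.
q_ult = 819.68 + 414.66 + 952.95 = 2187.3 kPa.
Gross allowable pressure q_all = 2187.3 / 3 = 729.1 kPa.
Footing area = 26.18 m², so allowable column load = 729.1 × 26.18 = 19088 kN.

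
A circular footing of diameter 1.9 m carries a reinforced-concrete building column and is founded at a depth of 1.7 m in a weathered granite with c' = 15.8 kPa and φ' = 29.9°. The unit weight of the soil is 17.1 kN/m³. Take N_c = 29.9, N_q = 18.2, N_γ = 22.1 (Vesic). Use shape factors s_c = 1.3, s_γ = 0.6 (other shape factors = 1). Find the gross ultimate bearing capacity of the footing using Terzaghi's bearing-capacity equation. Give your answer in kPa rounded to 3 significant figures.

q_ult ≈ 1360 kPa

q = γ·D_f = 17.1 × 1.7 = 29.07 kPa.
c·N_c·s_c = 15.8 × 29.9 × 1.3 = 614.15 kPa
q·N_q = 29.07 × 18.2 = 529.07 kPa
0.5·γ·B·N_γ·s_γ = 0.5 × 17.1 × 1.9 × 22.1 × 0.6 = 215.41 kPa
q_ult = 614.15 + 529.07 + 215.41 = 1358.6 kPa.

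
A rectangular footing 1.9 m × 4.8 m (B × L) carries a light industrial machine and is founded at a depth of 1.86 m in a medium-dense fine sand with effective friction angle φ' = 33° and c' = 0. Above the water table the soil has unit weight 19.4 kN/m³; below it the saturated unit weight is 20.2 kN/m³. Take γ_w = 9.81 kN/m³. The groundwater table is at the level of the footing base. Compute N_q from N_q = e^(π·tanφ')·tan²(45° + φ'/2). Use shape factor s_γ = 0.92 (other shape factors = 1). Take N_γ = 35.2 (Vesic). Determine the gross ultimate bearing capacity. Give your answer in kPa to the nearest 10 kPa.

tan33° = 0.6494, so N_q = e^(π×0.6494)·tan²(61.5°) = 7.692 × 3.392 = 26.09.
q = γ·D_f = 19.4 × 1.86 = 36.084 kPa.
For the ½γBN_γ term take γ' = 20.2 − 9.81 = 10.39 kN/m³ (soil below base is submerged).
q·N_q = 36.084 × 26.092 = 941.5 kPa
0.5·γ·B·N_γ·s_γ = 0.5 × 10.39 × 1.9 × 35.2 × 0.92 = 319.65 kPa
q_ult = 941.5 + 319.65 = 1261.2 kPa.

q_ult ≈ 1260 kPa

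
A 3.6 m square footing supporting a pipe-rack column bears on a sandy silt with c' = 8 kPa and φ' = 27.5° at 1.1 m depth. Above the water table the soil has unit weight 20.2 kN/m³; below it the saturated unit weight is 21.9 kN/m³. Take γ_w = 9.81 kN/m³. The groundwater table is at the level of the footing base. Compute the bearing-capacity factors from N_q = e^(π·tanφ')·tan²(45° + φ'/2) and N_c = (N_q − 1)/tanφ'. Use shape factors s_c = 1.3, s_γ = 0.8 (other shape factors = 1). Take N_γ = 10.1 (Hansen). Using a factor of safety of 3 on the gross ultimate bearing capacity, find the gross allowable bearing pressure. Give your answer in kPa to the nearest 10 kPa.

N_q = e^(π·tan27.5°)·tan²(58.75°) = 13.94; N_c = (N_q − 1)/tanφ' = 24.85.
Effective surcharge at the founding depth q = γ·D_f = 20.2 × 1.1 = 22.22 kPa.
The water table coincides with the base, so in the self-weight term γ → γ' = 12.09 kN/m³.
q_ult = c·N_c·s_c + q·N_q + 0.5·γ·B·N_γ·s_γ
     = 8 × 24.85 × 1.3 + 22.22 × 13.936 + 0.5 × 12.09 × 3.6 × 10.1 × 0.8
     = 258.44 + 309.66 + 175.84 = 743.93 kPa.
q_all = 743.93 / 3 = 247.98 kPa.

q_all ≈ 250 kPa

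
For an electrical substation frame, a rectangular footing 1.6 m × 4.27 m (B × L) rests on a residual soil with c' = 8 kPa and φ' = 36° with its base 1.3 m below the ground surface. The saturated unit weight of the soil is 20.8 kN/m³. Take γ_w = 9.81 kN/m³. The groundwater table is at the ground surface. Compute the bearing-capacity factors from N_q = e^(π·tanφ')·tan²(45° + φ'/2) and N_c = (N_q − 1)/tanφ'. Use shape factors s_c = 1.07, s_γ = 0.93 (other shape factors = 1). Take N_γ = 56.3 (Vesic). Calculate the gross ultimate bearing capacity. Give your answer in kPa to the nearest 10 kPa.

q_ult ≈ 1430 kPa

tan36° = 0.7265, so N_q = e^(π×0.7265)·tan²(63°) = 9.801 × 3.852 = 37.75.
N_c = (37.75 − 1)/tan36° = 50.59.
Water table at ground surface, so effective unit weight γ' = 20.8 − 9.81 = 10.99 kN/m³ is used throughout; overburden q = 10.99 × 1.3 = 14.287 kPa; the same γ' applies in the ½γBN_γ term.
Cohesion term c·N_c·s_c = 8 × 50.585 × 1.07 = 433.01 kPa; surcharge term q·N_q = 14.287 × 37.752 = 539.37 kPa; self-weight term 0.5·γ·B·N_γ·s_γ = 0.5 × 10.99 × 1.6 × 56.3 × 0.93 = 460.34 kPa.
q_ult = 433.01 + 539.37 + 460.34 = 1432.7 kPa.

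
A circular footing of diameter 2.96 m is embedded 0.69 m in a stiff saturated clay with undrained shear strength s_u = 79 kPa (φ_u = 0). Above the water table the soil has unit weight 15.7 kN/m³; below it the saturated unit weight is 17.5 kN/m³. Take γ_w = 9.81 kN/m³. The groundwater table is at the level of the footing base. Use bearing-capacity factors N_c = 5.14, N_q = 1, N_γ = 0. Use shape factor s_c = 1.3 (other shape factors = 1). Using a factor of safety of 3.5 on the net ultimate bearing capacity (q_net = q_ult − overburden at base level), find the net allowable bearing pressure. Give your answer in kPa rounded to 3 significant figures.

Effective surcharge at the founding depth q = γ·D_f = 15.7 × 0.69 = 10.833 kPa.
q_ult = c·N_c·s_c + q·N_q
     = 79 × 5.14 × 1.3 + 10.833 × 1
     = 527.88 + 10.833 = 538.71 kPa.
q_net = 538.71 − 10.833 = 527.88 kPa.
q_all(net) = 527.88 / 3.5 = 150.82 kPa.

q_all(net) ≈ 151 kPa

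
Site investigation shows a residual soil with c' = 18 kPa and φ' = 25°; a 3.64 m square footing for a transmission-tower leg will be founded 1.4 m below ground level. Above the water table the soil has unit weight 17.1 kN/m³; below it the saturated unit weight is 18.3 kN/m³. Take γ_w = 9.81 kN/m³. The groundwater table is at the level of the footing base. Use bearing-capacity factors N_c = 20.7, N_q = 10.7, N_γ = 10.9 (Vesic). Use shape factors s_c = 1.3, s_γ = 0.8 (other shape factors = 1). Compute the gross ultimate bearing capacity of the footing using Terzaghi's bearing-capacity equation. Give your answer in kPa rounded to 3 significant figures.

q_ult ≈ 875 kPa

Effective surcharge at the founding depth q = γ·D_f = 17.1 × 1.4 = 23.94 kPa.
The water table coincides with the base, so in the self-weight term γ → γ' = 8.49 kN/m³.
q_ult = c·N_c·s_c + q·N_q + 0.5·γ·B·N_γ·s_γ
     = 18 × 20.7 × 1.3 + 23.94 × 10.7 + 0.5 × 8.49 × 3.64 × 10.9 × 0.8
     = 484.38 + 256.16 + 134.74 = 875.28 kPa.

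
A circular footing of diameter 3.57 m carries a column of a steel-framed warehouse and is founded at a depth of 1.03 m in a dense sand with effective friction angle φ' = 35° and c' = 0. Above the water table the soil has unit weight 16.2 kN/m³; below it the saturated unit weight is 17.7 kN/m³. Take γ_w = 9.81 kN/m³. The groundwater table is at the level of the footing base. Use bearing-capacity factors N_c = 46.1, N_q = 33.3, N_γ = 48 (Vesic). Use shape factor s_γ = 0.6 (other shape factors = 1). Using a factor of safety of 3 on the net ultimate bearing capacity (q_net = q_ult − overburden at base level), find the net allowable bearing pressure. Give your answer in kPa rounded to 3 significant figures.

q = γ·D_f = 16.2 × 1.03 = 16.686 kPa.
For the ½γBN_γ term take γ' = 17.7 − 9.81 = 7.89 kN/m³ (soil below base is submerged).
q·N_q = 16.686 × 33.3 = 555.64 kPa
0.5·γ·B·N_γ·s_γ = 0.5 × 7.89 × 3.57 × 48 × 0.6 = 405.61 kPa
q_ult = 555.64 + 405.61 = 961.25 kPa.
q_net = 961.25 − 16.686 = 944.57 kPa.
q_all(net) = 944.57 / 3 = 314.86 kPa.

q_all(net) ≈ 315 kPa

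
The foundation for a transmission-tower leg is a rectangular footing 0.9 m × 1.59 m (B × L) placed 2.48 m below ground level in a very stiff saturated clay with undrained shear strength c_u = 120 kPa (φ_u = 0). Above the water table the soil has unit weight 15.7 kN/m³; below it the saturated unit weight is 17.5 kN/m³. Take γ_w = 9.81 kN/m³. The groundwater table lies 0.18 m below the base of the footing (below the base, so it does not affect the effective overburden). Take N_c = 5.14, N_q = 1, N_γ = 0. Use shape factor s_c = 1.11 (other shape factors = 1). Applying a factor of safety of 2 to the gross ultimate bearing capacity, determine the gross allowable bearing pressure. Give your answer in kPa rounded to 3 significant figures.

q_all ≈ 362 kPa

Effective surcharge at the founding depth q = γ·D_f = 15.7 × 2.48 = 38.936 kPa.
q_ult = c·N_c·s_c + q·N_q
     = 120 × 5.14 × 1.11 + 38.936 × 1
     = 684.65 + 38.936 = 723.58 kPa.
q_all = q_ult / FS = 723.58 / 2 = 361.79 kPa.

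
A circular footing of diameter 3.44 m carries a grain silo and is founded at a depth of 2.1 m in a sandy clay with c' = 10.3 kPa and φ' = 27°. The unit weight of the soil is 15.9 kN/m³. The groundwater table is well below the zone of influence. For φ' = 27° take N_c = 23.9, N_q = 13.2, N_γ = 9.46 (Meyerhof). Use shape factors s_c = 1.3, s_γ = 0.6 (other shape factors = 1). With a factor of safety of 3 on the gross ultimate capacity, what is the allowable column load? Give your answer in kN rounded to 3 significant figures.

P_all ≈ 2840 kN

Overburden at base level: q = 15.9 × 2.1 = 33.39 kPa.
Cohesion term c·N_c·s_c = 10.3 × 23.9 × 1.3 = 320.02 kPa; surcharge term q·N_q = 33.39 × 13.2 = 440.75 kPa; self-weight term 0.5·γ·B·N_γ·s_γ = 0.5 × 15.9 × 3.44 × 9.46 × 0.6 = 155.23 kPa.
q_ult = 320.02 + 440.75 + 155.23 = 916 kPa.
Gross allowable pressure q_all = 916 / 3 = 305.33 kPa.
Footing area = 9.2941 m², so allowable column load = 305.33 × 9.2941 = 2837.8 kN.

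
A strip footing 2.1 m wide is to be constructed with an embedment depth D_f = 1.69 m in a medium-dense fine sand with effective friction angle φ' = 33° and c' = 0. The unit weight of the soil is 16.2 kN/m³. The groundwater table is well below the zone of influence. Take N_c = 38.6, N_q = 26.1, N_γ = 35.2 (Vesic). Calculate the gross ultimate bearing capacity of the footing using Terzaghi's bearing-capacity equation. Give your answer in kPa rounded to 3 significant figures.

Overburden at base level: q = 16.2 × 1.69 = 27.378 kPa.
Surcharge term q·N_q = 27.378 × 26.1 = 714.57 kPa; self-weight term 0.5·γ·B·N_γ = 0.5 × 16.2 × 2.1 × 35.2 = 598.75 kPa.
q_ult = 714.57 + 598.75 = 1313.3 kPa.

q_ult ≈ 1310 kPa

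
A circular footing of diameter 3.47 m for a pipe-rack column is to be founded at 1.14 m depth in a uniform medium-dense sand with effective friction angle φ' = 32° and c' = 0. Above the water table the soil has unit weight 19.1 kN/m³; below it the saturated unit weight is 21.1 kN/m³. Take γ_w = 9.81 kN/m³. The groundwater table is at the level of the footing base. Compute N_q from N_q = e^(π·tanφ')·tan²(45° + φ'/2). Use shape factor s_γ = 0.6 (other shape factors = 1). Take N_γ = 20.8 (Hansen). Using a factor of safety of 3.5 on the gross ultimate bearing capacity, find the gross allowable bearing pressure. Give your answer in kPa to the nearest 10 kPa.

q_all ≈ 210 kPa

N_q = e^(π·tan32°)·tan²(61°) = 23.18.
Overburden at base level: q = 19.1 × 1.14 = 21.774 kPa.
Below the base the soil is submerged, so the ½γBN_γ term uses γ' = 21.1 − 9.81 = 11.29 kN/m³.
Surcharge term q·N_q = 21.774 × 23.177 = 504.65 kPa; self-weight term 0.5·γ·B·N_γ·s_γ = 0.5 × 11.29 × 3.47 × 20.8 × 0.6 = 244.46 kPa.
q_ult = 504.65 + 244.46 = 749.11 kPa.
q_all = 749.11 / 3.5 = 214.03 kPa.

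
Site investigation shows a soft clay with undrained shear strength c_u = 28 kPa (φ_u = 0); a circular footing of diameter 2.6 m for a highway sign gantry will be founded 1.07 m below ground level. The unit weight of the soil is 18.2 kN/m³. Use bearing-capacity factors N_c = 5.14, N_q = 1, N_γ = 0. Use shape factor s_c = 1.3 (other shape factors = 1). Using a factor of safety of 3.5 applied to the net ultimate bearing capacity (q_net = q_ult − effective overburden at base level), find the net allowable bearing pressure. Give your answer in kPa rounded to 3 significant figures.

q_all(net) ≈ 53.5 kPa

Overburden at base level: q = 18.2 × 1.07 = 19.474 kPa.
Cohesion term c·N_c·s_c = 28 × 5.14 × 1.3 = 187.1 kPa; surcharge term q·N_q = 19.474 × 1 = 19.474 kPa.
q_ult = 187.1 + 19.474 = 206.57 kPa.
Net ultimate: q_net = 206.57 − 19.474 = 187.1 kPa.
q_all(net) = 187.1 / 3.5 = 53.456 kPa.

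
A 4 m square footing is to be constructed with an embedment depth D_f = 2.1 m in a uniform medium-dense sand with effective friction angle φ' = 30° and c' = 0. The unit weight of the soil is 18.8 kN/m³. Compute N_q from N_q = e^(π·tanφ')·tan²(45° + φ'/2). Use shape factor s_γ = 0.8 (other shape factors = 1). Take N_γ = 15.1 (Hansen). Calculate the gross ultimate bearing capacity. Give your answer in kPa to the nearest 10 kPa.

tan30° = 0.5774, so N_q = e^(π×0.5774)·tan²(60°) = 6.134 × 3.0 = 18.4.
q = γ·D_f = 18.8 × 2.1 = 39.48 kPa.
q·N_q = 39.48 × 18.401 = 726.48 kPa
0.5·γ·B·N_γ·s_γ = 0.5 × 18.8 × 4 × 15.1 × 0.8 = 454.21 kPa
q_ult = 726.48 + 454.21 = 1180.7 kPa.

q_ult ≈ 1180 kPa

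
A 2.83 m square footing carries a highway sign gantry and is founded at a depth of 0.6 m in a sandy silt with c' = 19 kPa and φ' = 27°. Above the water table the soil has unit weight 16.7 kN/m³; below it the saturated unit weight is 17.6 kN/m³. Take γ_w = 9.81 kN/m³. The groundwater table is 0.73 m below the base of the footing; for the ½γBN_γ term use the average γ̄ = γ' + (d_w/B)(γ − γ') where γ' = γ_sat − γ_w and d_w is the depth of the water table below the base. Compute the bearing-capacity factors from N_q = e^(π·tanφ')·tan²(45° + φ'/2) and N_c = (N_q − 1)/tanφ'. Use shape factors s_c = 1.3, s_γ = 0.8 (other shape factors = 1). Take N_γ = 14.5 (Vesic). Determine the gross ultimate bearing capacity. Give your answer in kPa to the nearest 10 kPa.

q_ult ≈ 890 kPa

tan27° = 0.5095, so N_q = e^(π×0.5095)·tan²(58.5°) = 4.957 × 2.663 = 13.2.
N_c = (13.2 − 1)/tan27° = 23.94.
Overburden at base level: q = 16.7 × 0.6 = 10.02 kPa.
The water table is 0.73 m below the base (< B = 2.83 m), so the ½γBN_γ term uses γ̄ = γ' + (d_w/B)(γ − γ') = 7.79 + (0.73/2.83)(16.7 − 7.79) = 10.088 kN/m³.
Cohesion term c·N_c·s_c = 19 × 23.942 × 1.3 = 591.37 kPa; surcharge term q·N_q = 10.02 × 13.199 = 132.26 kPa; self-weight term 0.5·γ·B·N_γ·s_γ = 0.5 × 10.088 × 2.83 × 14.5 × 0.8 = 165.59 kPa.
q_ult = 591.37 + 132.26 + 165.59 = 889.22 kPa.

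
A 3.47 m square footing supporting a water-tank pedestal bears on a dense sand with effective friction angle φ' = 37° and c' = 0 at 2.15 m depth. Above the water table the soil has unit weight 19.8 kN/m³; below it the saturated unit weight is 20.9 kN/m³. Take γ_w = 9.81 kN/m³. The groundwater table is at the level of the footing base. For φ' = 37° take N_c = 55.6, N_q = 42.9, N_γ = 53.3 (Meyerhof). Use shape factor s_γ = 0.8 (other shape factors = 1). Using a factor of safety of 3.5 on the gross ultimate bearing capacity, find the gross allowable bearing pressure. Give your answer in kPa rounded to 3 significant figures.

Overburden at base level: q = 19.8 × 2.15 = 42.57 kPa.
Below the base the soil is submerged, so the ½γBN_γ term uses γ' = 20.9 − 9.81 = 11.09 kN/m³.
Surcharge term q·N_q = 42.57 × 42.9 = 1826.3 kPa; self-weight term 0.5·γ·B·N_γ·s_γ = 0.5 × 11.09 × 3.47 × 53.3 × 0.8 = 820.44 kPa.
q_ult = 1826.3 + 820.44 = 2646.7 kPa.
q_all = 2646.7 / 3.5 = 756.2 kPa.

q_all ≈ 756 kPa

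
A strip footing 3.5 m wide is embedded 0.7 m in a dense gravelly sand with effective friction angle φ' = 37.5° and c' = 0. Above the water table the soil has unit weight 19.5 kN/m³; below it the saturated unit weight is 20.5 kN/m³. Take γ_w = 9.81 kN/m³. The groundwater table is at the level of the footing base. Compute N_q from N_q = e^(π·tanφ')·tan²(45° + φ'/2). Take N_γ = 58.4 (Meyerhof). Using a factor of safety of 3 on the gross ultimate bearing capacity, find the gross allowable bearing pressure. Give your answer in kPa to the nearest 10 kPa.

q_all ≈ 570 kPa

N_q = e^(π·tan37.5°)·tan²(63.75°) = 45.81.
Overburden at base level: q = 19.5 × 0.7 = 13.65 kPa.
Below the base the soil is submerged, so the ½γBN_γ term uses γ' = 20.5 − 9.81 = 10.69 kN/m³.
Surcharge term q·N_q = 13.65 × 45.811 = 625.32 kPa; self-weight term 0.5·γ·B·N_γ = 0.5 × 10.69 × 3.5 × 58.4 = 1092.5 kPa.
q_ult = 625.32 + 1092.5 = 1717.8 kPa.
q_all = 1717.8 / 3 = 572.61 kPa.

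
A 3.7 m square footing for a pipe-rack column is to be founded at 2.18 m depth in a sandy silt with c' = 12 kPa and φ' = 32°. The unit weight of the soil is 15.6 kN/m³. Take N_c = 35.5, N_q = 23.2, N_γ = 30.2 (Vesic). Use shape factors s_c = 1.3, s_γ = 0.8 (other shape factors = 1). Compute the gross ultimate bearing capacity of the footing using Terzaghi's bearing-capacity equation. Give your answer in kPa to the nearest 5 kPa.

Effective surcharge at the founding depth q = γ·D_f = 15.6 × 2.18 = 34.008 kPa.
q_ult = c·N_c·s_c + q·N_q + 0.5·γ·B·N_γ·s_γ
     = 12 × 35.5 × 1.3 + 34.008 × 23.2 + 0.5 × 15.6 × 3.7 × 30.2 × 0.8
     = 553.8 + 788.99 + 697.26 = 2040 kPa.

q_ult ≈ 2040 kPa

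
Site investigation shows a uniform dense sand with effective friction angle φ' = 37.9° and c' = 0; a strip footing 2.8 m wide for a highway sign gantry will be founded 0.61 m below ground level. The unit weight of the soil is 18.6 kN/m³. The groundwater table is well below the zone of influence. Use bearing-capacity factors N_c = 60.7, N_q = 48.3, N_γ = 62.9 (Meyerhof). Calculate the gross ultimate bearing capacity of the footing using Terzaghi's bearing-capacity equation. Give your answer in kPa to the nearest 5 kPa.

q = γ·D_f = 18.6 × 0.61 = 11.346 kPa.
q·N_q = 11.346 × 48.3 = 548.01 kPa
0.5·γ·B·N_γ = 0.5 × 18.6 × 2.8 × 62.9 = 1637.9 kPa
q_ult = 548.01 + 1637.9 = 2185.9 kPa.

q_ult ≈ 2185 kPa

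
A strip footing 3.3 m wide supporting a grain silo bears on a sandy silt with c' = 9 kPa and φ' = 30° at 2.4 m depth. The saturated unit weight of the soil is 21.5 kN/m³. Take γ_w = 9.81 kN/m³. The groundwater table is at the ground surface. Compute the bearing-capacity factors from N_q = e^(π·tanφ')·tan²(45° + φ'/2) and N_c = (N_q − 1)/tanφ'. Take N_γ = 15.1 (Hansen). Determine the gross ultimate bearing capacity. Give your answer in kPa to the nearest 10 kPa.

q_ult ≈ 1080 kPa

tan30° = 0.5774, so N_q = e^(π×0.5774)·tan²(60°) = 6.134 × 3.0 = 18.4.
N_c = (18.4 − 1)/tan30° = 30.14.
Water table at ground surface, so effective unit weight γ' = 21.5 − 9.81 = 11.69 kN/m³ is used throughout; overburden q = 11.69 × 2.4 = 28.056 kPa; the same γ' applies in the ½γBN_γ term.
Cohesion term c·N_c = 9 × 30.14 = 271.26 kPa; surcharge term q·N_q = 28.056 × 18.401 = 516.26 kPa; self-weight term 0.5·γ·B·N_γ = 0.5 × 11.69 × 3.3 × 15.1 = 291.26 kPa.
q_ult = 271.26 + 516.26 + 291.26 = 1078.8 kPa.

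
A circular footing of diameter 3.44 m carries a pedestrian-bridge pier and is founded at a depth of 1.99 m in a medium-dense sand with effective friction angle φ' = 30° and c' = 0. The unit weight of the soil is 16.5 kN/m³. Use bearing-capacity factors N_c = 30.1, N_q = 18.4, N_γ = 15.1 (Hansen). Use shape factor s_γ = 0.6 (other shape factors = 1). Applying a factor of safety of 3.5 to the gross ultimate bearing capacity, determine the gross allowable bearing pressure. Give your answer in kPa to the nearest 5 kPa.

q_all ≈ 245 kPa

Effective surcharge at the founding depth q = γ·D_f = 16.5 × 1.99 = 32.835 kPa.
q_ult = q·N_q + 0.5·γ·B·N_γ·s_γ
     = 32.835 × 18.4 + 0.5 × 16.5 × 3.44 × 15.1 × 0.6
     = 604.16 + 257.12 = 861.29 kPa.
q_all = q_ult / FS = 861.29 / 3.5 = 246.08 kPa.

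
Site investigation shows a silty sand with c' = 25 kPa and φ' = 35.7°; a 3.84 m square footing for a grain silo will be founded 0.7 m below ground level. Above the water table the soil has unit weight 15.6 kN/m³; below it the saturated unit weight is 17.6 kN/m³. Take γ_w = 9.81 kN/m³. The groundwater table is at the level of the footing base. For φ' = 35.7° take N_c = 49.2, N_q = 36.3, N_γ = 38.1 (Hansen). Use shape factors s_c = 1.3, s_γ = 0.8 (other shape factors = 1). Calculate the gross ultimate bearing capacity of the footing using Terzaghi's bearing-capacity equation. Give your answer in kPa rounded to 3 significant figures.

q_ult ≈ 2450 kPa

q = γ·D_f = 15.6 × 0.7 = 10.92 kPa.
For the ½γBN_γ term take γ' = 17.6 − 9.81 = 7.79 kN/m³ (soil below base is submerged).
c·N_c·s_c = 25 × 49.2 × 1.3 = 1599 kPa
q·N_q = 10.92 × 36.3 = 396.4 kPa
0.5·γ·B·N_γ·s_γ = 0.5 × 7.79 × 3.84 × 38.1 × 0.8 = 455.88 kPa
q_ult = 1599 + 396.4 + 455.88 = 2451.3 kPa.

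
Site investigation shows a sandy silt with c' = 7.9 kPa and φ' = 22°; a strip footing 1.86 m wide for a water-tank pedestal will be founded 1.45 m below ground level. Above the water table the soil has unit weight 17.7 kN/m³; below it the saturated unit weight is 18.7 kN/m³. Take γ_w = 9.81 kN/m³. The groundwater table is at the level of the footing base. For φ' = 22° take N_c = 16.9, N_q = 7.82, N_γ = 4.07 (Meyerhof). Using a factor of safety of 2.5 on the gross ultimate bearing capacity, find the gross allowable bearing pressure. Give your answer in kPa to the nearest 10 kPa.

q_all ≈ 150 kPa

Overburden at base level: q = 17.7 × 1.45 = 25.665 kPa.
Below the base the soil is submerged, so the ½γBN_γ term uses γ' = 18.7 − 9.81 = 8.89 kN/m³.
Cohesion term c·N_c = 7.9 × 16.9 = 133.51 kPa; surcharge term q·N_q = 25.665 × 7.82 = 200.7 kPa; self-weight term 0.5·γ·B·N_γ = 0.5 × 8.89 × 1.86 × 4.07 = 33.65 kPa.
q_ult = 133.51 + 200.7 + 33.65 = 367.86 kPa.
q_all = 367.86 / 2.5 = 147.14 kPa.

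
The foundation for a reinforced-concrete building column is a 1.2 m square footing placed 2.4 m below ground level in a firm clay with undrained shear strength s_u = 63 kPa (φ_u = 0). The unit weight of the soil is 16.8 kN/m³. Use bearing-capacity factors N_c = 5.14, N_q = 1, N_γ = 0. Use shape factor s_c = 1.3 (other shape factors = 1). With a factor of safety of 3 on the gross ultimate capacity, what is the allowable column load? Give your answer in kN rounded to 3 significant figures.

P_all ≈ 221 kN

Effective surcharge at the founding depth q = γ·D_f = 16.8 × 2.4 = 40.32 kPa.
q_ult = c·N_c·s_c + q·N_q
     = 63 × 5.14 × 1.3 + 40.32 × 1
     = 420.97 + 40.32 = 461.29 kPa.
Gross allowable pressure q_all = 461.29 / 3 = 153.76 kPa.
Footing area = 1.44 m², so allowable column load = 153.76 × 1.44 = 221.42 kN.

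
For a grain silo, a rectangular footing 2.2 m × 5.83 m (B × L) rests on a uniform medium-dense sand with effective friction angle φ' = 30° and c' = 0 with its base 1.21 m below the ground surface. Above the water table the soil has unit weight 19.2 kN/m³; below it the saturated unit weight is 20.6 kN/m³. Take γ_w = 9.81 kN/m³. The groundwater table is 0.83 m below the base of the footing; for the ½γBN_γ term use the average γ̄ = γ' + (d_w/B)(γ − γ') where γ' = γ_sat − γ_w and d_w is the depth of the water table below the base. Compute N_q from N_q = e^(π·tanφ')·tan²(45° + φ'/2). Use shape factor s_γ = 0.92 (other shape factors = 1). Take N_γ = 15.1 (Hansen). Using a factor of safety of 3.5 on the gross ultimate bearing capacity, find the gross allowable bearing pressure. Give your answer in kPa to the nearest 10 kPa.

q_all ≈ 180 kPa

N_q = e^(π·tan30°)·tan²(60°) = 18.4.
q = γ·D_f = 19.2 × 1.21 = 23.232 kPa.
γ' = 10.79 kN/m³; averaging over the depth B below the base, γ̄ = γ' + (d_w/B)(γ − γ') = 13.963 kN/m³.
q·N_q = 23.232 × 18.401 = 427.49 kPa
0.5·γ·B·N_γ·s_γ = 0.5 × 13.963 × 2.2 × 15.1 × 0.92 = 213.37 kPa
q_ult = 427.49 + 213.37 = 640.86 kPa.
q_all = 640.86 / 3.5 = 183.1 kPa.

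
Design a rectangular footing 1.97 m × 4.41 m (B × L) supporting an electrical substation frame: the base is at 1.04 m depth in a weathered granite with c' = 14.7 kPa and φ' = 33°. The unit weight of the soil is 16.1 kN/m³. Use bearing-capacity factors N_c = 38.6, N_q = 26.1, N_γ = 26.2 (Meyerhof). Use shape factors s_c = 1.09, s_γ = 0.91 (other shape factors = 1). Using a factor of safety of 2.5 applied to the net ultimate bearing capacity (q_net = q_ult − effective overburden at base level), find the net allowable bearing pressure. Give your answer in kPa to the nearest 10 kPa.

Overburden at base level: q = 16.1 × 1.04 = 16.744 kPa.
Cohesion term c·N_c·s_c = 14.7 × 38.6 × 1.09 = 618.49 kPa; surcharge term q·N_q = 16.744 × 26.1 = 437.02 kPa; self-weight term 0.5·γ·B·N_γ·s_γ = 0.5 × 16.1 × 1.97 × 26.2 × 0.91 = 378.1 kPa.
q_ult = 618.49 + 437.02 + 378.1 = 1433.6 kPa.
Net ultimate: q_net = 1433.6 − 16.744 = 1416.9 kPa.
q_all(net) = 1416.9 / 2.5 = 566.74 kPa.

q_all(net) ≈ 570 kPa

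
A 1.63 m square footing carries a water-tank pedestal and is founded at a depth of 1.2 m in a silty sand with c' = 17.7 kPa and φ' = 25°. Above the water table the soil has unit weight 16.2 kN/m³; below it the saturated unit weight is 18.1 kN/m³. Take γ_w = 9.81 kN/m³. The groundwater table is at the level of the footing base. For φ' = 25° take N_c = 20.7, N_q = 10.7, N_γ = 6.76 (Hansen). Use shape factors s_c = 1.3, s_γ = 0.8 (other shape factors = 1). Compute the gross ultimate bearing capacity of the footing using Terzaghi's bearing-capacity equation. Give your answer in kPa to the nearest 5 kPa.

q_ult ≈ 720 kPa

Overburden at base level: q = 16.2 × 1.2 = 19.44 kPa.
Below the base the soil is submerged, so the ½γBN_γ term uses γ' = 18.1 − 9.81 = 8.29 kN/m³.
Cohesion term c·N_c·s_c = 17.7 × 20.7 × 1.3 = 476.31 kPa; surcharge term q·N_q = 19.44 × 10.7 = 208.01 kPa; self-weight term 0.5·γ·B·N_γ·s_γ = 0.5 × 8.29 × 1.63 × 6.76 × 0.8 = 36.538 kPa.
q_ult = 476.31 + 208.01 + 36.538 = 720.85 kPa.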